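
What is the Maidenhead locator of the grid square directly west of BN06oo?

Longitude subsquare o = 14; −1 → 13 = n.
The latitude characters are unchanged.

BN06no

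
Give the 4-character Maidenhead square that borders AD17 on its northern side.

Latitude square 7; +1 → 8.
The longitude characters are unchanged.

AD18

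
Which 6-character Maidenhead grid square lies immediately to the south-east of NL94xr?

OL04aq

Longitude subsquare x = 23; +1 → 24, wraps to 0 = a, carry into square.
Longitude square 9; +1 → 10, wraps to 0, carry into field.
Longitude field N = 13; +1 → 14 = O.
Latitude subsquare r = 17; −1 → 16 = q.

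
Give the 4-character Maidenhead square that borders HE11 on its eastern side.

HE21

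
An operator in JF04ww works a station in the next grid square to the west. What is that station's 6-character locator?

Longitude subsquare w = 22; −1 → 21 = v.
The latitude characters are unchanged.

JF04vw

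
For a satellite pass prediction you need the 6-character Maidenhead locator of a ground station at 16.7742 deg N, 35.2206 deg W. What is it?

HK26js

Add 180° to longitude and 90° to latitude: 144.7794, 106.7742.
Field: lon ⌊144.7794/20⌋ = 7 → H; lat ⌊106.7742/10⌋ = 10 → K.
Square: lon ⌊4.7794/2⌋ = 2; lat ⌊6.7742/1⌋ = 6.
Subsquare: lon ⌊0.7794/0.0833333⌋ = 9 → j; lat ⌊0.7742/0.0416667⌋ = 18 → s.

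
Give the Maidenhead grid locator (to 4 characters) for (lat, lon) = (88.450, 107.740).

OR38

Add 180° to longitude and 90° to latitude: 287.74, 178.45.
Field: 287.74/20 → 14 → O, 178.45/10 → 17 → R; chars OR.
Square: 7.74/2 → 3, 8.45/1 → 8; chars 38.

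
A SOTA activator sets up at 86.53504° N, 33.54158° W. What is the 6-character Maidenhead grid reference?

HR36fm

Shift to the Maidenhead origin (180°W, 90°S): lon 146.4584, lat 176.5350.
Field: 146.4584/20 → 7 → H, 176.5350/10 → 17 → R; chars HR.
Square: 6.4584/2 → 3, 6.5350/1 → 6; chars 36.
Subsquare: 0.4584/0.0833333 → 5 → f, 0.5350/0.0416667 → 12 → m; chars fm.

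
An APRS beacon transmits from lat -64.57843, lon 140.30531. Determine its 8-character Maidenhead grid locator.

QC05dk61

Add 180° to longitude and 90° to latitude: 320.30531, 25.42157.
Field: lon ⌊320.30531/20⌋ = 16 → Q; lat ⌊25.42157/10⌋ = 2 → C.
Square: lon ⌊0.30531/2⌋ = 0; lat ⌊5.42157/1⌋ = 5.
Subsquare: lon ⌊0.30531/0.0833333⌋ = 3 → d; lat ⌊0.42157/0.0416667⌋ = 10 → k.
Extended square: lon ⌊0.05531/0.00833333⌋ = 6; lat ⌊0.00490/0.00416667⌋ = 1.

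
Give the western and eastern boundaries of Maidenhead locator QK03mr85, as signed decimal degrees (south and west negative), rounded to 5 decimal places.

141.06667, 141.07500

Field Q=16, K=10: +16·20° lon, +10·10° lat → SW at lon 140°, lat 10°.
Square 0, 3: +0·2° lon, +3·1° lat → SW at lon 140°, lat 13°.
Subsquare m=12, r=17: +12·0.0833333° lon, +17·0.0416667° lat → SW at lon 141°, lat 13.7083°.
Extended square 8, 5: +8·0.00833333° lon, +5·0.00416667° lat → SW at lon 141.067°, lat 13.7292°.
Cell spans 0.00833333° lon × 0.00416667° lat.
west 141.06667, east 141.07500.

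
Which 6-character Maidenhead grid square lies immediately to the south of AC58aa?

AC57ax

Latitude subsquare a = 0; −1 → -1, wraps to 23 = x, carry into square.
Latitude square 8; −1 → 7.
The longitude characters are unchanged.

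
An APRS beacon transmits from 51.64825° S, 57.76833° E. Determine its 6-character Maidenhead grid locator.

Offset from 180°W / 90°S: lon 237.7683°, lat 38.3518°.
Field (20°×10°, letters A–R): 237.7683/20 → 11 → L, 38.3518/10 → 3 → D; chars LD.
Square (2°×1°, digits 0–9): 17.7683/2 → 8, 8.3518/1 → 8; chars 88.
Subsquare (5′×2.5′, letters a–x): 1.7683/0.0833333 → 21 → v, 0.3518/0.0416667 → 8 → i; chars vi.

LD88vi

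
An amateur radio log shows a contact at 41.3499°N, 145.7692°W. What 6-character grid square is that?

BN71ci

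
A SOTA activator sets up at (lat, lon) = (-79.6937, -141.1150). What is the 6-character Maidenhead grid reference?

BB90kh

Offset from 180°W / 90°S: lon 38.8850°, lat 10.3063°.
Field: 38.8850/20 → 1 → B, 10.3063/10 → 1 → B; chars BB.
Square: 18.8850/2 → 9, 0.3063/1 → 0; chars 90.
Subsquare: 0.8850/0.0833333 → 10 → k, 0.3063/0.0416667 → 7 → h; chars kh.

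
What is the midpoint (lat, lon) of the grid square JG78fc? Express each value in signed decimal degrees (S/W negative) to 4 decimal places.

-21.8958, 14.4583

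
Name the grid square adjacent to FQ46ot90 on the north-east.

Longitude extended square 9; +1 → 10, wraps to 0, carry into subsquare.
Longitude subsquare o = 14; +1 → 15 = p.
Latitude extended square 0; +1 → 1.

FQ46pt01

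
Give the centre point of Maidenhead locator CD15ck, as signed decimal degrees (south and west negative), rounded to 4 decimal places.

-54.5625, -137.7917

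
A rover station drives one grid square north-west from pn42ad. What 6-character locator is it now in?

PN32xe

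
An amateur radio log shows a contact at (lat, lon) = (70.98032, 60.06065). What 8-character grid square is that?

MQ00ax75

Add 180° to longitude and 90° to latitude: 240.06065, 160.98032.
Field: lon ⌊240.06065/20⌋ = 12 → M; lat ⌊160.98032/10⌋ = 16 → Q.
Square: lon ⌊0.06065/2⌋ = 0; lat ⌊0.98032/1⌋ = 0.
Subsquare: lon ⌊0.06065/0.0833333⌋ = 0 → a; lat ⌊0.98032/0.0416667⌋ = 23 → x.
Extended square: lon ⌊0.06065/0.00833333⌋ = 7; lat ⌊0.02199/0.00416667⌋ = 5.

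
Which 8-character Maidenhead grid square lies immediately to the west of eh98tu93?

EH98tu83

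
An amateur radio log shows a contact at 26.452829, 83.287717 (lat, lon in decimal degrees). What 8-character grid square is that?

NL16pk48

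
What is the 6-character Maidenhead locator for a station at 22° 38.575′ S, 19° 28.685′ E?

JG97ri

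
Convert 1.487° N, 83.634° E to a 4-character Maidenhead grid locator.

NJ11

Shift to the Maidenhead origin (180°W, 90°S): lon 263.63, lat 91.49.
Field: lon ⌊263.63/20⌋ = 13 → N; lat ⌊91.49/10⌋ = 9 → J.
Square: lon ⌊3.63/2⌋ = 1; lat ⌊1.49/1⌋ = 1.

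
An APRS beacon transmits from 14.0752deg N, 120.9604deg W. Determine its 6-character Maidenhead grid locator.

CK94mb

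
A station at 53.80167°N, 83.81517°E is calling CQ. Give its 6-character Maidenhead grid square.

NO13vt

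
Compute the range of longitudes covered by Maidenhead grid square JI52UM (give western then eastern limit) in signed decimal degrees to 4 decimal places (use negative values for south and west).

Field J=9, I=8: +9·20° lon, +8·10° lat → SW at lon 0°, lat -10°.
Square 5, 2: +5·2° lon, +2·1° lat → SW at lon 10°, lat -8°.
Subsquare u=20, m=12: +20·0.0833333° lon, +12·0.0416667° lat → SW at lon 11.6667°, lat -7.5°.
Cell spans 0.0833333° lon × 0.0416667° lat.
west 11.6667, east 11.7500.

11.6667, 11.7500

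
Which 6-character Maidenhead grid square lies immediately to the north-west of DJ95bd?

DJ95ae

Longitude subsquare b = 1; −1 → 0 = a.
Latitude subsquare d = 3; +1 → 4 = e.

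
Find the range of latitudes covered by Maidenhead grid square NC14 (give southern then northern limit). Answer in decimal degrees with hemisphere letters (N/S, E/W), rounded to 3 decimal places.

66.000° S, 65.000° S

Field N=13, C=2: +13·20° lon, +2·10° lat → SW at lon 80°, lat -70°.
Square 1, 4: +1·2° lon, +4·1° lat → SW at lon 82°, lat -66°.
Cell spans 2° lon × 1° lat.
south 66.000° S, north 65.000° S.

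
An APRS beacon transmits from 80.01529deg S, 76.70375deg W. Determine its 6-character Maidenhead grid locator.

Shift to the Maidenhead origin (180°W, 90°S): lon 103.2963, lat 9.9847.
Field (20°×10°, letters A–R): lon ⌊103.2963/20⌋ = 5 → F; lat ⌊9.9847/10⌋ = 0 → A.
Square (2°×1°, digits 0–9): lon ⌊3.2963/2⌋ = 1; lat ⌊9.9847/1⌋ = 9.
Subsquare (5′×2.5′, letters a–x): lon ⌊1.2963/0.0833333⌋ = 15 → p; lat ⌊0.9847/0.0416667⌋ = 23 → x.

FA19px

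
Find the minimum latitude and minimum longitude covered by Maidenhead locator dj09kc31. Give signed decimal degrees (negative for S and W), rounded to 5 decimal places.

9.08750, -119.14167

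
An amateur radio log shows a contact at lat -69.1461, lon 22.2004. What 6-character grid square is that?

Add 180° to longitude and 90° to latitude: 202.2004, 20.8539.
Field: 202.2004/20 → 10 → K, 20.8539/10 → 2 → C; chars KC.
Square: 2.2004/2 → 1, 0.8539/1 → 0; chars 10.
Subsquare: 0.2004/0.0833333 → 2 → c, 0.8539/0.0416667 → 20 → u; chars cu.

KC10cu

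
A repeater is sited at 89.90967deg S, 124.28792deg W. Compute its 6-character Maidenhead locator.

CA70uc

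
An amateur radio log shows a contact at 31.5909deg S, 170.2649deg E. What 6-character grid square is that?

RF58dj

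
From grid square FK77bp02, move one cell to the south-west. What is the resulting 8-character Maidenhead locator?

Longitude extended square 0; −1 → -1, wraps to 9, carry into subsquare.
Longitude subsquare b = 1; −1 → 0 = a.
Latitude extended square 2; −1 → 1.

FK77ap91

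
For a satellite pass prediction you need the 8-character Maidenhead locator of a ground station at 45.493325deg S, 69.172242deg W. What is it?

FE54jm91

Add 180° to longitude and 90° to latitude: 110.82776, 44.50668.
Field (20°×10°, letters A–R): lon ⌊110.82776/20⌋ = 5 → F; lat ⌊44.50668/10⌋ = 4 → E.
Square (2°×1°, digits 0–9): lon ⌊10.82776/2⌋ = 5; lat ⌊4.50668/1⌋ = 4.
Subsquare (5′×2.5′, letters a–x): lon ⌊0.82776/0.0833333⌋ = 9 → j; lat ⌊0.50668/0.0416667⌋ = 12 → m.
Extended square (30″×15″, digits 0–9): lon ⌊0.07776/0.00833333⌋ = 9; lat ⌊0.00668/0.00416667⌋ = 1.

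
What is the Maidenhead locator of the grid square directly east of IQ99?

JQ09

Longitude square 9; +1 → 10, wraps to 0, carry into field.
Longitude field I = 8; +1 → 9 = J.
The latitude characters are unchanged.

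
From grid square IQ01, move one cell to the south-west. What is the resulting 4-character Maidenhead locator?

HQ90

Longitude square 0; −1 → -1, wraps to 9, carry into field.
Longitude field I = 8; −1 → 7 = H.
Latitude square 1; −1 → 0.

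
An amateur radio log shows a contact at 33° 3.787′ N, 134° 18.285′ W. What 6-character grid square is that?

CM23ub

Add 180° to longitude and 90° to latitude: 45.6952, 123.0631.
Field (20°×10°, letters A–R): 45.6952/20 → 2 → C, 123.0631/10 → 12 → M; chars CM.
Square (2°×1°, digits 0–9): 5.6952/2 → 2, 3.0631/1 → 3; chars 23.
Subsquare (5′×2.5′, letters a–x): 1.6952/0.0833333 → 20 → u, 0.0631/0.0416667 → 1 → b; chars ub.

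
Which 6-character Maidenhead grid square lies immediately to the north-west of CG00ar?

BG90xs

Longitude subsquare a = 0; −1 → -1, wraps to 23 = x, carry into square.
Longitude square 0; −1 → -1, wraps to 9, carry into field.
Longitude field C = 2; −1 → 1 = B.
Latitude subsquare r = 17; +1 → 18 = s.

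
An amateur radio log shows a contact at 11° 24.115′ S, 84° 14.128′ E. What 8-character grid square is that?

Shift to the Maidenhead origin (180°W, 90°S): lon 264.23547, lat 78.59808.
Field: lon ⌊264.23547/20⌋ = 13 → N; lat ⌊78.59808/10⌋ = 7 → H.
Square: lon ⌊4.23547/2⌋ = 2; lat ⌊8.59808/1⌋ = 8.
Subsquare: lon ⌊0.23547/0.0833333⌋ = 2 → c; lat ⌊0.59808/0.0416667⌋ = 14 → o.
Extended square: lon ⌊0.06880/0.00833333⌋ = 8; lat ⌊0.01475/0.00416667⌋ = 3.

NH28co83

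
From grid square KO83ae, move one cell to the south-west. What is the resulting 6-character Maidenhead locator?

KO73xd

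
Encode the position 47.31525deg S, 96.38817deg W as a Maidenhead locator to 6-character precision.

EE12tq

Offset from 180°W / 90°S: lon 83.6118°, lat 42.6848°.
Field (20°×10°, letters A–R): 83.6118/20 → 4 → E, 42.6848/10 → 4 → E; chars EE.
Square (2°×1°, digits 0–9): 3.6118/2 → 1, 2.6848/1 → 2; chars 12.
Subsquare (5′×2.5′, letters a–x): 1.6118/0.0833333 → 19 → t, 0.6848/0.0416667 → 16 → q; chars tq.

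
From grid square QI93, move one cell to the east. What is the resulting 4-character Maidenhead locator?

RI03

Longitude square 9; +1 → 10, wraps to 0, carry into field.
Longitude field Q = 16; +1 → 17 = R.
The latitude characters are unchanged.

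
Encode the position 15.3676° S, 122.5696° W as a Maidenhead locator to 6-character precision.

CH84rp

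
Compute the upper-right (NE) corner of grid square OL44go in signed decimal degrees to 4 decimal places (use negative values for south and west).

24.6250, 108.5833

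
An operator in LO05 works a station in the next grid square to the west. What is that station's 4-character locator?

KO95

Longitude square 0; −1 → -1, wraps to 9, carry into field.
Longitude field L = 11; −1 → 10 = K.
The latitude characters are unchanged.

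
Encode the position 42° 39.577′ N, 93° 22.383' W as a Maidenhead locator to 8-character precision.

EN32hp58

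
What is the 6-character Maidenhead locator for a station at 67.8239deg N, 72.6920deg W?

FP37pt

Shift to the Maidenhead origin (180°W, 90°S): lon 107.3080, lat 157.8239.
Field: 107.3080/20 → 5 → F, 157.8239/10 → 15 → P; chars FP.
Square: 7.3080/2 → 3, 7.8239/1 → 7; chars 37.
Subsquare: 1.3080/0.0833333 → 15 → p, 0.8239/0.0416667 → 19 → t; chars pt.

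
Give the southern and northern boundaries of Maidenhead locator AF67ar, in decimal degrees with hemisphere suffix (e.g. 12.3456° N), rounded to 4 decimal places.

32.2917° S, 32.2500° S

Field A=0, F=5: +0·20° lon, +5·10° lat → SW at lon -180°, lat -40°.
Square 6, 7: +6·2° lon, +7·1° lat → SW at lon -168°, lat -33°.
Subsquare a=0, r=17: +0·0.0833333° lon, +17·0.0416667° lat → SW at lon -168°, lat -32.2917°.
Cell spans 0.0833333° lon × 0.0416667° lat.
south 32.2917° S, north 32.2500° S.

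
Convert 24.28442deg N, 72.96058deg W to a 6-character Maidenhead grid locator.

Add 180° to longitude and 90° to latitude: 107.0394, 114.2844.
Field: lon ⌊107.0394/20⌋ = 5 → F; lat ⌊114.2844/10⌋ = 11 → L.
Square: lon ⌊7.0394/2⌋ = 3; lat ⌊4.2844/1⌋ = 4.
Subsquare: lon ⌊1.0394/0.0833333⌋ = 12 → m; lat ⌊0.2844/0.0416667⌋ = 6 → g.

FL34mg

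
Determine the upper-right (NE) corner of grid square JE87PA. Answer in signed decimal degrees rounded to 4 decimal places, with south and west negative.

-42.9583, 17.3333

Field J=9, E=4: +9·20° lon, +4·10° lat → SW at lon 0°, lat -50°.
Square 8, 7: +8·2° lon, +7·1° lat → SW at lon 16°, lat -43°.
Subsquare p=15, a=0: +15·0.0833333° lon, +0·0.0416667° lat → SW at lon 17.25°, lat -43°.
Cell spans 0.0833333° lon × 0.0416667° lat. NE corner is SW corner plus one full cell.
latitude -42.9583, longitude 17.3333.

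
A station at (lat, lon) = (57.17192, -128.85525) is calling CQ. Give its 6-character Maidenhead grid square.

CO57ne

Shift to the Maidenhead origin (180°W, 90°S): lon 51.1447, lat 147.1719.
Field: 51.1447/20 → 2 → C, 147.1719/10 → 14 → O; chars CO.
Square: 11.1447/2 → 5, 7.1719/1 → 7; chars 57.
Subsquare: 1.1447/0.0833333 → 13 → n, 0.1719/0.0416667 → 4 → e; chars ne.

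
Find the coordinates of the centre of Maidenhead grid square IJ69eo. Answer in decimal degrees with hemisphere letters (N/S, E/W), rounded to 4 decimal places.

Field I=8, J=9: +8·20° lon, +9·10° lat → SW at lon -20°, lat 0°.
Square 6, 9: +6·2° lon, +9·1° lat → SW at lon -8°, lat 9°.
Subsquare e=4, o=14: +4·0.0833333° lon, +14·0.0416667° lat → SW at lon -7.66667°, lat 9.58333°.
Cell spans 0.0833333° lon × 0.0416667° lat. Centre is SW corner plus half of each.
latitude 9.6042° N, longitude 7.6250° W.

9.6042° N, 7.6250° W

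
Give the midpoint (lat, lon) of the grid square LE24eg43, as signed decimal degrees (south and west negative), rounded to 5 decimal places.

-45.73542, 44.37083

Field L=11, E=4: +11·20° lon, +4·10° lat → SW at lon 40°, lat -50°.
Square 2, 4: +2·2° lon, +4·1° lat → SW at lon 44°, lat -46°.
Subsquare e=4, g=6: +4·0.0833333° lon, +6·0.0416667° lat → SW at lon 44.3333°, lat -45.75°.
Extended square 4, 3: +4·0.00833333° lon, +3·0.00416667° lat → SW at lon 44.3667°, lat -45.7375°.
Cell spans 0.00833333° lon × 0.00416667° lat. Centre is SW corner plus half of each.
latitude -45.73542, longitude 44.37083.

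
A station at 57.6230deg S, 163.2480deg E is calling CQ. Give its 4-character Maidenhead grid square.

Add 180° to longitude and 90° to latitude: 343.25, 32.38.
Field: lon ⌊343.25/20⌋ = 17 → R; lat ⌊32.38/10⌋ = 3 → D.
Square: lon ⌊3.25/2⌋ = 1; lat ⌊2.38/1⌋ = 2.

RD12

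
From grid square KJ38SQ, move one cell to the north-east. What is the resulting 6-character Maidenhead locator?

KJ38tr

Longitude subsquare s = 18; +1 → 19 = t.
Latitude subsquare q = 16; +1 → 17 = r.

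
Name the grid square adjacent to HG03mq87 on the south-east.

Longitude extended square 8; +1 → 9.
Latitude extended square 7; −1 → 6.

HG03mq96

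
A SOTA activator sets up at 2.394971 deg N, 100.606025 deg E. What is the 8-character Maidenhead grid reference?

OJ02hj24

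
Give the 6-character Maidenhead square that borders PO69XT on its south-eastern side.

PO79as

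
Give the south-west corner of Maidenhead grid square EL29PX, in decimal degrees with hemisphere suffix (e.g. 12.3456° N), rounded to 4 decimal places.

29.9583° N, 94.7500° W

Field E=4, L=11: +4·20° lon, +11·10° lat → SW at lon -100°, lat 20°.
Square 2, 9: +2·2° lon, +9·1° lat → SW at lon -96°, lat 29°.
Subsquare p=15, x=23: +15·0.0833333° lon, +23·0.0416667° lat → SW at lon -94.75°, lat 29.9583°.
latitude 29.9583° N, longitude 94.7500° W.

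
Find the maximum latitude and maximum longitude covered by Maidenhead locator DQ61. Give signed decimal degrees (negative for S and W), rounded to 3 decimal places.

72.000, -106.000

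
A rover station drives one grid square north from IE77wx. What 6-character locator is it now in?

IE78wa

Latitude subsquare x = 23; +1 → 24, wraps to 0 = a, carry into square.
Latitude square 7; +1 → 8.
The longitude characters are unchanged.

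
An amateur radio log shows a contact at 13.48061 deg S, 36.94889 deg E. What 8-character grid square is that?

KH86lm34

Add 180° to longitude and 90° to latitude: 216.94889, 76.51939.
Field: 216.94889/20 → 10 → K, 76.51939/10 → 7 → H; chars KH.
Square: 16.94889/2 → 8, 6.51939/1 → 6; chars 86.
Subsquare: 0.94889/0.0833333 → 11 → l, 0.51939/0.0416667 → 12 → m; chars lm.
Extended square: 0.03222/0.00833333 → 3, 0.01939/0.00416667 → 4; chars 34.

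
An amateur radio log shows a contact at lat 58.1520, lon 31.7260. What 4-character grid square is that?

Offset from 180°W / 90°S: lon 211.73°, lat 148.15°.
Field: 211.73/20 → 10 → K, 148.15/10 → 14 → O; chars KO.
Square: 11.73/2 → 5, 8.15/1 → 8; chars 58.

KO58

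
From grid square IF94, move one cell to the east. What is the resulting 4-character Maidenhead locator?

Longitude square 9; +1 → 10, wraps to 0, carry into field.
Longitude field I = 8; +1 → 9 = J.
The latitude characters are unchanged.

JF04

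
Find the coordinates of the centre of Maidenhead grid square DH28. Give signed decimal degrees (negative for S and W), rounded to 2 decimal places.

Field D=3, H=7: +3·20° lon, +7·10° lat → SW at lon -120°, lat -20°.
Square 2, 8: +2·2° lon, +8·1° lat → SW at lon -116°, lat -12°.
Cell spans 2° lon × 1° lat. Centre is SW corner plus half of each.
latitude -11.50, longitude -115.00.

-11.50, -115.00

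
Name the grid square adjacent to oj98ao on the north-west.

OJ88xp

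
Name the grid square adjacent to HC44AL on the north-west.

Longitude subsquare a = 0; −1 → -1, wraps to 23 = x, carry into square.
Longitude square 4; −1 → 3.
Latitude subsquare l = 11; +1 → 12 = m.

HC34xm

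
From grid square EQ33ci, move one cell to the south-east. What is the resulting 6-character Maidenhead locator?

Longitude subsquare c = 2; +1 → 3 = d.
Latitude subsquare i = 8; −1 → 7 = h.

EQ33dh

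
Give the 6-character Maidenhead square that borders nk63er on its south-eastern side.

NK63fq

Longitude subsquare e = 4; +1 → 5 = f.
Latitude subsquare r = 17; −1 → 16 = q.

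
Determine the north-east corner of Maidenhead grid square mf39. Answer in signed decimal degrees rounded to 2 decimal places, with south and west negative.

-30.00, 68.00

Field M=12, F=5: +12·20° lon, +5·10° lat → SW at lon 60°, lat -40°.
Square 3, 9: +3·2° lon, +9·1° lat → SW at lon 66°, lat -31°.
Cell spans 2° lon × 1° lat. NE corner is SW corner plus one full cell.
latitude -30.00, longitude 68.00.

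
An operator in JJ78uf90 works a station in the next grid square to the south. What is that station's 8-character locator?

Latitude extended square 0; −1 → -1, wraps to 9, carry into subsquare.
Latitude subsquare f = 5; −1 → 4 = e.
The longitude characters are unchanged.

JJ78ue99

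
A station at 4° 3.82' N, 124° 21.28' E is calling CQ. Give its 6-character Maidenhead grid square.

Add 180° to longitude and 90° to latitude: 304.3547, 94.0637.
Field: 304.3547/20 → 15 → P, 94.0637/10 → 9 → J; chars PJ.
Square: 4.3547/2 → 2, 4.0637/1 → 4; chars 24.
Subsquare: 0.3547/0.0833333 → 4 → e, 0.0637/0.0416667 → 1 → b; chars eb.

PJ24eb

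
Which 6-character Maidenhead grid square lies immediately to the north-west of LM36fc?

LM36ed

Longitude subsquare f = 5; −1 → 4 = e.
Latitude subsquare c = 2; +1 → 3 = d.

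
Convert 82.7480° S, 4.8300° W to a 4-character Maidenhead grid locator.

IA77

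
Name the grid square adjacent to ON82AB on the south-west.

ON72xa

Longitude subsquare a = 0; −1 → -1, wraps to 23 = x, carry into square.
Longitude square 8; −1 → 7.
Latitude subsquare b = 1; −1 → 0 = a.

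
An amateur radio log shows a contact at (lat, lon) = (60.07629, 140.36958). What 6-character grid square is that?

QP00eb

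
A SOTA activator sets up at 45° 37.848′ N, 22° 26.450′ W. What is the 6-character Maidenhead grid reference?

Offset from 180°W / 90°S: lon 157.5592°, lat 135.6308°.
Field: 157.5592/20 → 7 → H, 135.6308/10 → 13 → N; chars HN.
Square: 17.5592/2 → 8, 5.6308/1 → 5; chars 85.
Subsquare: 1.5592/0.0833333 → 18 → s, 0.6308/0.0416667 → 15 → p; chars sp.

HN85sp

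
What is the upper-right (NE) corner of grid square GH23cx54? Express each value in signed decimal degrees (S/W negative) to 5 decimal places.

Field G=6, H=7: +6·20° lon, +7·10° lat → SW at lon -60°, lat -20°.
Square 2, 3: +2·2° lon, +3·1° lat → SW at lon -56°, lat -17°.
Subsquare c=2, x=23: +2·0.0833333° lon, +23·0.0416667° lat → SW at lon -55.8333°, lat -16.0417°.
Extended square 5, 4: +5·0.00833333° lon, +4·0.00416667° lat → SW at lon -55.7917°, lat -16.025°.
Cell spans 0.00833333° lon × 0.00416667° lat. NE corner is SW corner plus one full cell.
latitude -16.02083, longitude -55.78333.

-16.02083, -55.78333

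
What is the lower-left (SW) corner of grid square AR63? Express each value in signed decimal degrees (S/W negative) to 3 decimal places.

Field A=0, R=17: +0·20° lon, +17·10° lat → SW at lon -180°, lat 80°.
Square 6, 3: +6·2° lon, +3·1° lat → SW at lon -168°, lat 83°.
latitude 83.000, longitude -168.000.

83.000, -168.000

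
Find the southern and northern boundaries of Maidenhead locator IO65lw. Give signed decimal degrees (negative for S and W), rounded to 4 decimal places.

Field I=8, O=14: +8·20° lon, +14·10° lat → SW at lon -20°, lat 50°.
Square 6, 5: +6·2° lon, +5·1° lat → SW at lon -8°, lat 55°.
Subsquare l=11, w=22: +11·0.0833333° lon, +22·0.0416667° lat → SW at lon -7.08333°, lat 55.9167°.
Cell spans 0.0833333° lon × 0.0416667° lat.
south 55.9167, north 55.9583.

55.9167, 55.9583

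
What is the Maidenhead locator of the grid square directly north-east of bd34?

BD45

Longitude square 3; +1 → 4.
Latitude square 4; +1 → 5.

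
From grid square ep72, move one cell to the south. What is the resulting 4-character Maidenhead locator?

EP71

Latitude square 2; −1 → 1.
The longitude characters are unchanged.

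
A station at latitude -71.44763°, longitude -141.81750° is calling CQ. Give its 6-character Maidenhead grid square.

BB98cn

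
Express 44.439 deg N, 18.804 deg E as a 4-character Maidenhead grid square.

JN94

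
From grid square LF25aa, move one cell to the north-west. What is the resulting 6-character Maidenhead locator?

LF15xb

Longitude subsquare a = 0; −1 → -1, wraps to 23 = x, carry into square.
Longitude square 2; −1 → 1.
Latitude subsquare a = 0; +1 → 1 = b.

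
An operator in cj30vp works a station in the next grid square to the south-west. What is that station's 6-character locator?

CJ30uo

Longitude subsquare v = 21; −1 → 20 = u.
Latitude subsquare p = 15; −1 → 14 = o.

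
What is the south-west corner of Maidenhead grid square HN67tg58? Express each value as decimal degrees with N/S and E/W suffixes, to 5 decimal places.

47.28333° N, 26.37500° W

Field H=7, N=13: +7·20° lon, +13·10° lat → SW at lon -40°, lat 40°.
Square 6, 7: +6·2° lon, +7·1° lat → SW at lon -28°, lat 47°.
Subsquare t=19, g=6: +19·0.0833333° lon, +6·0.0416667° lat → SW at lon -26.4167°, lat 47.25°.
Extended square 5, 8: +5·0.00833333° lon, +8·0.00416667° lat → SW at lon -26.375°, lat 47.2833°.
latitude 47.28333° N, longitude 26.37500° W.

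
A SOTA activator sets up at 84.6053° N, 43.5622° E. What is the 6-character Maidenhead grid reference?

LR14so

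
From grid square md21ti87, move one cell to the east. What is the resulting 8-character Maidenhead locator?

Longitude extended square 8; +1 → 9.
The latitude characters are unchanged.

MD21ti97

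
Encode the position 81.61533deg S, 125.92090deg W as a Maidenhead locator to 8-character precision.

Shift to the Maidenhead origin (180°W, 90°S): lon 54.07910, lat 8.38467.
Field: 54.07910/20 → 2 → C, 8.38467/10 → 0 → A; chars CA.
Square: 14.07910/2 → 7, 8.38467/1 → 8; chars 78.
Subsquare: 0.07910/0.0833333 → 0 → a, 0.38467/0.0416667 → 9 → j; chars aj.
Extended square: 0.07910/0.00833333 → 9, 0.00967/0.00416667 → 2; chars 92.

CA78aj92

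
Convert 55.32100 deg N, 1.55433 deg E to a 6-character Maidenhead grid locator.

JO05sh

Offset from 180°W / 90°S: lon 181.5543°, lat 145.3210°.
Field: 181.5543/20 → 9 → J, 145.3210/10 → 14 → O; chars JO.
Square: 1.5543/2 → 0, 5.3210/1 → 5; chars 05.
Subsquare: 1.5543/0.0833333 → 18 → s, 0.3210/0.0416667 → 7 → h; chars sh.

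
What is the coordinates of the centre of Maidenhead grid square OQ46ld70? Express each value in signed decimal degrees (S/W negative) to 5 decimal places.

Field O=14, Q=16: +14·20° lon, +16·10° lat → SW at lon 100°, lat 70°.
Square 4, 6: +4·2° lon, +6·1° lat → SW at lon 108°, lat 76°.
Subsquare l=11, d=3: +11·0.0833333° lon, +3·0.0416667° lat → SW at lon 108.917°, lat 76.125°.
Extended square 7, 0: +7·0.00833333° lon, +0·0.00416667° lat → SW at lon 108.975°, lat 76.125°.
Cell spans 0.00833333° lon × 0.00416667° lat. Centre is SW corner plus half of each.
latitude 76.12708, longitude 108.97917.

76.12708, 108.97917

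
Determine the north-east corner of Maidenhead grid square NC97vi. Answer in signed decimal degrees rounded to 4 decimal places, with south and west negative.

Field N=13, C=2: +13·20° lon, +2·10° lat → SW at lon 80°, lat -70°.
Square 9, 7: +9·2° lon, +7·1° lat → SW at lon 98°, lat -63°.
Subsquare v=21, i=8: +21·0.0833333° lon, +8·0.0416667° lat → SW at lon 99.75°, lat -62.6667°.
Cell spans 0.0833333° lon × 0.0416667° lat. NE corner is SW corner plus one full cell.
latitude -62.6250, longitude 99.8333.

-62.6250, 99.8333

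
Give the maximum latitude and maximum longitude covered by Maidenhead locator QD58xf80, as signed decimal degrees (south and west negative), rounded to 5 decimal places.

Field Q=16, D=3: +16·20° lon, +3·10° lat → SW at lon 140°, lat -60°.
Square 5, 8: +5·2° lon, +8·1° lat → SW at lon 150°, lat -52°.
Subsquare x=23, f=5: +23·0.0833333° lon, +5·0.0416667° lat → SW at lon 151.917°, lat -51.7917°.
Extended square 8, 0: +8·0.00833333° lon, +0·0.00416667° lat → SW at lon 151.983°, lat -51.7917°.
Cell spans 0.00833333° lon × 0.00416667° lat. NE corner is SW corner plus one full cell.
latitude -51.78750, longitude 151.99167.

-51.78750, 151.99167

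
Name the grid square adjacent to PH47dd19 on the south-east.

Longitude extended square 1; +1 → 2.
Latitude extended square 9; −1 → 8.

PH47dd28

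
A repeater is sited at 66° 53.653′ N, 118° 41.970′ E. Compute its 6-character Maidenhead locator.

Offset from 180°W / 90°S: lon 298.6995°, lat 156.8942°.
Field (20°×10°, letters A–R): 298.6995/20 → 14 → O, 156.8942/10 → 15 → P; chars OP.
Square (2°×1°, digits 0–9): 18.6995/2 → 9, 6.8942/1 → 6; chars 96.
Subsquare (5′×2.5′, letters a–x): 0.6995/0.0833333 → 8 → i, 0.8942/0.0416667 → 21 → v; chars iv.

OP96iv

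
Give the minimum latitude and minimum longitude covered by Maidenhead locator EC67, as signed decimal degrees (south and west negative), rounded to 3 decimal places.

-63.000, -88.000

Field E=4, C=2: +4·20° lon, +2·10° lat → SW at lon -100°, lat -70°.
Square 6, 7: +6·2° lon, +7·1° lat → SW at lon -88°, lat -63°.
latitude -63.000, longitude -88.000.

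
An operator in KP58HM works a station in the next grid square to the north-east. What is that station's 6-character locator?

Longitude subsquare h = 7; +1 → 8 = i.
Latitude subsquare m = 12; +1 → 13 = n.

KP58in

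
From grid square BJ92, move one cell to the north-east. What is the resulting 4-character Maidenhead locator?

CJ03

Longitude square 9; +1 → 10, wraps to 0, carry into field.
Longitude field B = 1; +1 → 2 = C.
Latitude square 2; +1 → 3.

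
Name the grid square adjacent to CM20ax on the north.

Latitude subsquare x = 23; +1 → 24, wraps to 0 = a, carry into square.
Latitude square 0; +1 → 1.
The longitude characters are unchanged.

CM21aa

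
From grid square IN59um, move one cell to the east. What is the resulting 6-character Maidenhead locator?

IN59vm

Longitude subsquare u = 20; +1 → 21 = v.
The latitude characters are unchanged.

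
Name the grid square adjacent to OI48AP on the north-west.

Longitude subsquare a = 0; −1 → -1, wraps to 23 = x, carry into square.
Longitude square 4; −1 → 3.
Latitude subsquare p = 15; +1 → 16 = q.

OI38xq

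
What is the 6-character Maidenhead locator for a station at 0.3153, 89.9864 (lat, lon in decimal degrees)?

NJ40xh

Offset from 180°W / 90°S: lon 269.9864°, lat 90.3153°.
Field: lon ⌊269.9864/20⌋ = 13 → N; lat ⌊90.3153/10⌋ = 9 → J.
Square: lon ⌊9.9864/2⌋ = 4; lat ⌊0.3153/1⌋ = 0.
Subsquare: lon ⌊1.9864/0.0833333⌋ = 23 → x; lat ⌊0.3153/0.0416667⌋ = 7 → h.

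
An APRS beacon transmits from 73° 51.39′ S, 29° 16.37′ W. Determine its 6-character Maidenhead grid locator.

HB56id

Add 180° to longitude and 90° to latitude: 150.7272, 16.1435.
Field (20°×10°, letters A–R): lon ⌊150.7272/20⌋ = 7 → H; lat ⌊16.1435/10⌋ = 1 → B.
Square (2°×1°, digits 0–9): lon ⌊10.7272/2⌋ = 5; lat ⌊6.1435/1⌋ = 6.
Subsquare (5′×2.5′, letters a–x): lon ⌊0.7272/0.0833333⌋ = 8 → i; lat ⌊0.1435/0.0416667⌋ = 3 → d.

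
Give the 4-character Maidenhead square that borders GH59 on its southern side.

GH58

Latitude square 9; −1 → 8.
The longitude characters are unchanged.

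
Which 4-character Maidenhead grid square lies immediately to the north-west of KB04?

Longitude square 0; −1 → -1, wraps to 9, carry into field.
Longitude field K = 10; −1 → 9 = J.
Latitude square 4; +1 → 5.

JB95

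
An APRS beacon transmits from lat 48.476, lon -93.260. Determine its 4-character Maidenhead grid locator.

Shift to the Maidenhead origin (180°W, 90°S): lon 86.74, lat 138.48.
Field: 86.74/20 → 4 → E, 138.48/10 → 13 → N; chars EN.
Square: 6.74/2 → 3, 8.48/1 → 8; chars 38.

EN38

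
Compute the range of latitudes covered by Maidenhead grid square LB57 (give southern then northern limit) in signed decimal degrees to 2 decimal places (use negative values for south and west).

-73.00, -72.00

Field L=11, B=1: +11·20° lon, +1·10° lat → SW at lon 40°, lat -80°.
Square 5, 7: +5·2° lon, +7·1° lat → SW at lon 50°, lat -73°.
Cell spans 2° lon × 1° lat.
south -73.00, north -72.00.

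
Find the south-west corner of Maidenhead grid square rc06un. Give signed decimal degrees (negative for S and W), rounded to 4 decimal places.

-63.4583, 161.6667

Field R=17, C=2: +17·20° lon, +2·10° lat → SW at lon 160°, lat -70°.
Square 0, 6: +0·2° lon, +6·1° lat → SW at lon 160°, lat -64°.
Subsquare u=20, n=13: +20·0.0833333° lon, +13·0.0416667° lat → SW at lon 161.667°, lat -63.4583°.
latitude -63.4583, longitude 161.6667.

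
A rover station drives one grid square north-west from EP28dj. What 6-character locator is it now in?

EP28ck

Longitude subsquare d = 3; −1 → 2 = c.
Latitude subsquare j = 9; +1 → 10 = k.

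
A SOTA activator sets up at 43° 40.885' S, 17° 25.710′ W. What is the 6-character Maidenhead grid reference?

Shift to the Maidenhead origin (180°W, 90°S): lon 162.5715, lat 46.3186.
Field (20°×10°, letters A–R): 162.5715/20 → 8 → I, 46.3186/10 → 4 → E; chars IE.
Square (2°×1°, digits 0–9): 2.5715/2 → 1, 6.3186/1 → 6; chars 16.
Subsquare (5′×2.5′, letters a–x): 0.5715/0.0833333 → 6 → g, 0.3186/0.0416667 → 7 → h; chars gh.

IE16gh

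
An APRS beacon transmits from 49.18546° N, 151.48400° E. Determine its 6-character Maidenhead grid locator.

QN59re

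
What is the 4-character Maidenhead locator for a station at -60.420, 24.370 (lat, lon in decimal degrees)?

Offset from 180°W / 90°S: lon 204.37°, lat 29.58°.
Field: lon ⌊204.37/20⌋ = 10 → K; lat ⌊29.58/10⌋ = 2 → C.
Square: lon ⌊4.37/2⌋ = 2; lat ⌊9.58/1⌋ = 9.

KC29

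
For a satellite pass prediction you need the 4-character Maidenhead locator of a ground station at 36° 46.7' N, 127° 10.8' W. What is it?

CM66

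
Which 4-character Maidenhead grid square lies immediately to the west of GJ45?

GJ35

Longitude square 4; −1 → 3.
The latitude characters are unchanged.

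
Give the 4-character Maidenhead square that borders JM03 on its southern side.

Latitude square 3; −1 → 2.
The longitude characters are unchanged.

JM02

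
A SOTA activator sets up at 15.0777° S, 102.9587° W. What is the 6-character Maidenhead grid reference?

Offset from 180°W / 90°S: lon 77.0413°, lat 74.9223°.
Field: lon ⌊77.0413/20⌋ = 3 → D; lat ⌊74.9223/10⌋ = 7 → H.
Square: lon ⌊17.0413/2⌋ = 8; lat ⌊4.9223/1⌋ = 4.
Subsquare: lon ⌊1.0413/0.0833333⌋ = 12 → m; lat ⌊0.9223/0.0416667⌋ = 22 → w.

DH84mw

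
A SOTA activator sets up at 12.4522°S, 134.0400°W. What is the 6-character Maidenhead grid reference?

Shift to the Maidenhead origin (180°W, 90°S): lon 45.9600, lat 77.5478.
Field: lon ⌊45.9600/20⌋ = 2 → C; lat ⌊77.5478/10⌋ = 7 → H.
Square: lon ⌊5.9600/2⌋ = 2; lat ⌊7.5478/1⌋ = 7.
Subsquare: lon ⌊1.9600/0.0833333⌋ = 23 → x; lat ⌊0.5478/0.0416667⌋ = 13 → n.

CH27xn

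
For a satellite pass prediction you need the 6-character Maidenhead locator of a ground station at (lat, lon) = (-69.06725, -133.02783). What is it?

CC30lw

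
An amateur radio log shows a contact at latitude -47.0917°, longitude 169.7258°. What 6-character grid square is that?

RE42uv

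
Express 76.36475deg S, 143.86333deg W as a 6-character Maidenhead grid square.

BB83bp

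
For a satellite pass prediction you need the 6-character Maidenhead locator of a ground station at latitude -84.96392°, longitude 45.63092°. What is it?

LA25ta

Add 180° to longitude and 90° to latitude: 225.6309, 5.0361.
Field: 225.6309/20 → 11 → L, 5.0361/10 → 0 → A; chars LA.
Square: 5.6309/2 → 2, 5.0361/1 → 5; chars 25.
Subsquare: 1.6309/0.0833333 → 19 → t, 0.0361/0.0416667 → 0 → a; chars ta.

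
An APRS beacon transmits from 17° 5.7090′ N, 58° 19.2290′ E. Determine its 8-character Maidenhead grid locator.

LK97dc82

Shift to the Maidenhead origin (180°W, 90°S): lon 238.32048, lat 107.09515.
Field: 238.32048/20 → 11 → L, 107.09515/10 → 10 → K; chars LK.
Square: 18.32048/2 → 9, 7.09515/1 → 7; chars 97.
Subsquare: 0.32048/0.0833333 → 3 → d, 0.09515/0.0416667 → 2 → c; chars dc.
Extended square: 0.07048/0.00833333 → 8, 0.01182/0.00416667 → 2; chars 82.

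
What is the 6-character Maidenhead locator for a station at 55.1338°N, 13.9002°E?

Offset from 180°W / 90°S: lon 193.9002°, lat 145.1338°.
Field: lon ⌊193.9002/20⌋ = 9 → J; lat ⌊145.1338/10⌋ = 14 → O.
Square: lon ⌊13.9002/2⌋ = 6; lat ⌊5.1338/1⌋ = 5.
Subsquare: lon ⌊1.9002/0.0833333⌋ = 22 → w; lat ⌊0.1338/0.0416667⌋ = 3 → d.

JO65wd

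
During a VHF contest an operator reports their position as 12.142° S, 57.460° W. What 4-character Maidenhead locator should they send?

Offset from 180°W / 90°S: lon 122.54°, lat 77.86°.
Field: lon ⌊122.54/20⌋ = 6 → G; lat ⌊77.86/10⌋ = 7 → H.
Square: lon ⌊2.54/2⌋ = 1; lat ⌊7.86/1⌋ = 7.

GH17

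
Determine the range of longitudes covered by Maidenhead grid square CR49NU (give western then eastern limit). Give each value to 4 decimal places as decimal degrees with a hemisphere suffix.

Field C=2, R=17: +2·20° lon, +17·10° lat → SW at lon -140°, lat 80°.
Square 4, 9: +4·2° lon, +9·1° lat → SW at lon -132°, lat 89°.
Subsquare n=13, u=20: +13·0.0833333° lon, +20·0.0416667° lat → SW at lon -130.917°, lat 89.8333°.
Cell spans 0.0833333° lon × 0.0416667° lat.
west 130.9167° W, east 130.8333° W.

130.9167° W, 130.8333° W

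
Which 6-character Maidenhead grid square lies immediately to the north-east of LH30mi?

LH30nj

Longitude subsquare m = 12; +1 → 13 = n.
Latitude subsquare i = 8; +1 → 9 = j.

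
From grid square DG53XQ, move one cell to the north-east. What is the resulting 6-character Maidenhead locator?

DG63ar

Longitude subsquare x = 23; +1 → 24, wraps to 0 = a, carry into square.
Longitude square 5; +1 → 6.
Latitude subsquare q = 16; +1 → 17 = r.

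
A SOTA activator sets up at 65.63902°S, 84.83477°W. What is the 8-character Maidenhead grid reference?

EC74ni96

Offset from 180°W / 90°S: lon 95.16523°, lat 24.36098°.
Field: lon ⌊95.16523/20⌋ = 4 → E; lat ⌊24.36098/10⌋ = 2 → C.
Square: lon ⌊15.16523/2⌋ = 7; lat ⌊4.36098/1⌋ = 4.
Subsquare: lon ⌊1.16523/0.0833333⌋ = 13 → n; lat ⌊0.36098/0.0416667⌋ = 8 → i.
Extended square: lon ⌊0.08190/0.00833333⌋ = 9; lat ⌊0.02765/0.00416667⌋ = 6.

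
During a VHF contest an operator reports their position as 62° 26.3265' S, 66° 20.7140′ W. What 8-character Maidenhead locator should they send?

Shift to the Maidenhead origin (180°W, 90°S): lon 113.65477, lat 27.56123.
Field: 113.65477/20 → 5 → F, 27.56123/10 → 2 → C; chars FC.
Square: 13.65477/2 → 6, 7.56123/1 → 7; chars 67.
Subsquare: 1.65477/0.0833333 → 19 → t, 0.56123/0.0416667 → 13 → n; chars tn.
Extended square: 0.07143/0.00833333 → 8, 0.01956/0.00416667 → 4; chars 84.

FC67tn84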